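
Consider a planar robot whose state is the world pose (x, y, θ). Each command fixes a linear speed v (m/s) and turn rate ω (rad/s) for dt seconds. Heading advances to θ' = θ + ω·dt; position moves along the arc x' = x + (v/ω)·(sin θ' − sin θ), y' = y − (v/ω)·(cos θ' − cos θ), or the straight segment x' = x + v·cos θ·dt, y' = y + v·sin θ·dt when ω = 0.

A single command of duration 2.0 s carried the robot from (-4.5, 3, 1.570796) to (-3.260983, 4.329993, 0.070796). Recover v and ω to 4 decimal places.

Δθ = 0.070796 − 1.570796 = -1.500000
ω = Δθ/dt = -1.500000/2.0 = -0.7500
R = −Δy/(cos θ' − cos θ) = -1.3333
v = R·ω = -1.3333·-0.7500 = 1.0000

v = 1.0000, ω = -0.7500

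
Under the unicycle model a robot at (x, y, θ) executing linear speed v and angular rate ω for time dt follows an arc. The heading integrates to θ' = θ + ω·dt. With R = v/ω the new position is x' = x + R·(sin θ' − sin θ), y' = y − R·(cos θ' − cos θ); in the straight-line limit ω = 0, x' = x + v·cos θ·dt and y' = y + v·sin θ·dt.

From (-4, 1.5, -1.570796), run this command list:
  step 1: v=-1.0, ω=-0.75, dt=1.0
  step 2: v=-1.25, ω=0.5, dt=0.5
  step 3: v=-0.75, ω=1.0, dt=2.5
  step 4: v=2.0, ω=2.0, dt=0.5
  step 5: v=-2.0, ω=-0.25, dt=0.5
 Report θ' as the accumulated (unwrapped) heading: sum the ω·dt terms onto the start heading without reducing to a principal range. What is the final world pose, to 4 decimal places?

(-3.8765, 3.7455, 1.3042)

step 1: θ'=-2.3208 (R=1.3333) → pose (-3.6423, 2.4089, -2.3208)
step 2: θ'=-2.0708 (R=-2.5000) → pose (-3.2775, 2.9144, -2.0708)
step 3: θ'=0.4292 (R=-0.7500) → pose (-4.2478, 3.9559, 0.4292)
step 4: θ'=1.4292 (R=1.0000) → pose (-3.6740, 4.7241, 1.4292)
step 5: θ'=1.3042 (R=8.0000) → pose (-3.8765, 3.7455, 1.3042)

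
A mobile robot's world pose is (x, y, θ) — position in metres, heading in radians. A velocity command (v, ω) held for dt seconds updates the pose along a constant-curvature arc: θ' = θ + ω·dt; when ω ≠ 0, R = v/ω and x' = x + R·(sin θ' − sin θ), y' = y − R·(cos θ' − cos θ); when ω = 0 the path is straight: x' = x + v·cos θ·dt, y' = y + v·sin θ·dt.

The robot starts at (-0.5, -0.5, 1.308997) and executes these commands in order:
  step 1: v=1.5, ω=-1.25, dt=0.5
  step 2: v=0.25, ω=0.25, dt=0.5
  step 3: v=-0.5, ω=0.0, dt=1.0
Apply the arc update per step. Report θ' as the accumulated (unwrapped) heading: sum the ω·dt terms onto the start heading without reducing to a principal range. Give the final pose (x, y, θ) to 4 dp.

step 1: θ'=0.6840 (R=-1.2000) → pose (-0.0992, 0.1195, 0.6840)
step 2: θ'=0.8090 (R=1.0000) → pose (-0.0075, 0.2043, 0.8090)
step 3: θ'=0.8090 (straight) → pose (-0.3526, -0.1575, 0.8090)

(-0.3526, -0.1575, 0.8090)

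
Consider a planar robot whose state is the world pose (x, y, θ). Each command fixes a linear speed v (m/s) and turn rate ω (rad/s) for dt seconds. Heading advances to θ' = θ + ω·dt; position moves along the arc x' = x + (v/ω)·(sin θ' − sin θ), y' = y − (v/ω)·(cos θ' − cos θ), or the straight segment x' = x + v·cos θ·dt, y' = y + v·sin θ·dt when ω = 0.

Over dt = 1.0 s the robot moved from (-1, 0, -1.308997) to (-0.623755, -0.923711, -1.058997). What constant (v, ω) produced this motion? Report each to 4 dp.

Δθ = -1.058997 − -1.308997 = 0.250000
ω = Δθ/dt = 0.250000/1.0 = 0.2500
R = −Δy/(cos θ' − cos θ) = 4.0000
v = R·ω = 4.0000·0.2500 = 1.0000

v = 1.0000, ω = 0.2500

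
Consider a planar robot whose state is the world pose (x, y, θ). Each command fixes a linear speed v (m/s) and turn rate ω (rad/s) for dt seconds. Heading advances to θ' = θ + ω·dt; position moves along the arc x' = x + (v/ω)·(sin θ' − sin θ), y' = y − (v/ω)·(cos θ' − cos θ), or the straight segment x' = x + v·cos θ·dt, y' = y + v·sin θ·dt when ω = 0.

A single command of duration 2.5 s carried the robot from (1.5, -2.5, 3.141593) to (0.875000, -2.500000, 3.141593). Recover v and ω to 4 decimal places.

Δθ = 3.141593 − 3.141593 = 0.000000
ω = Δθ/dt = 0.000000/2.5 = 0.0000
ω = 0 → v = (Δx·cos θ + Δy·sin θ)/dt = 0.2500

v = 0.2500, ω = 0.0000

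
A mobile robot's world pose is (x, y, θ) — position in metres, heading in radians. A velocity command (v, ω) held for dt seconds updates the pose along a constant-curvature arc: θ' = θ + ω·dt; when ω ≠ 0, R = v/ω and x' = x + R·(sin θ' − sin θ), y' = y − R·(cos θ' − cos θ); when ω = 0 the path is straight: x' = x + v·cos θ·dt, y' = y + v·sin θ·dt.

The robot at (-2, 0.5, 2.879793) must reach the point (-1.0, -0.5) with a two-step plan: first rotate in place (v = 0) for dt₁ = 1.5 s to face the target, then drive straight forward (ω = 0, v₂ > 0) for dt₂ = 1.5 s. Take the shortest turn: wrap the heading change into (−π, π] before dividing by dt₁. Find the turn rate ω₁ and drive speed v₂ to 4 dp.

ω₁ = 1.7453, v₂ = 0.9428

heading to target = atan2(-0.5−0.5, -1−-2) = -0.7854
Δθ = wrap(-0.7854 − 2.8798) = 2.6180; ω₁ = Δθ/dt₁ = 1.7453
distance = √((-1−-2)² + (-0.5−0.5)²) = 1.4142; v₂ = distance/dt₂ = 0.9428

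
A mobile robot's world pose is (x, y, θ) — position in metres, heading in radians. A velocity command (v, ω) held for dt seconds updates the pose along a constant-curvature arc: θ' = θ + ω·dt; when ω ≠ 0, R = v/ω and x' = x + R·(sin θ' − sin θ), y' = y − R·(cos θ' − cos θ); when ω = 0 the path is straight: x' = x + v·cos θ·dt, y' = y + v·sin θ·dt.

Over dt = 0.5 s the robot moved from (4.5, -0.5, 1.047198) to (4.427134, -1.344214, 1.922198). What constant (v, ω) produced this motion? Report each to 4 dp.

v = -1.7500, ω = 1.7500

Δθ = 1.922198 − 1.047198 = 0.875000
ω = Δθ/dt = 0.875000/0.5 = 1.7500
R = −Δy/(cos θ' − cos θ) = -1.0000
v = R·ω = -1.0000·1.7500 = -1.7500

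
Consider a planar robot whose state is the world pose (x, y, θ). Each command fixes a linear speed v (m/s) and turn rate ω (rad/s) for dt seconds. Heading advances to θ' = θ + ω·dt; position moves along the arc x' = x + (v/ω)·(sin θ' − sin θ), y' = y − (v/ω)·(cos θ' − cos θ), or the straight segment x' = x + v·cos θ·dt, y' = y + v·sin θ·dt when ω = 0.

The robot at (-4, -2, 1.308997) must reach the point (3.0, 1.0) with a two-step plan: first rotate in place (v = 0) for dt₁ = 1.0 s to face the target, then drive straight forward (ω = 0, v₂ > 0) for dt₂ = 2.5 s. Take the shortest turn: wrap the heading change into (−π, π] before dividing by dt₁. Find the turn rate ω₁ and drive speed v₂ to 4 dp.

heading to target = atan2(1−-2, 3−-4) = 0.4049
Δθ = wrap(0.4049 − 1.3090) = -0.9041; ω₁ = Δθ/dt₁ = -0.9041
distance = √((3−-4)² + (1−-2)²) = 7.6158; v₂ = distance/dt₂ = 3.0463

ω₁ = -0.9041, v₂ = 3.0463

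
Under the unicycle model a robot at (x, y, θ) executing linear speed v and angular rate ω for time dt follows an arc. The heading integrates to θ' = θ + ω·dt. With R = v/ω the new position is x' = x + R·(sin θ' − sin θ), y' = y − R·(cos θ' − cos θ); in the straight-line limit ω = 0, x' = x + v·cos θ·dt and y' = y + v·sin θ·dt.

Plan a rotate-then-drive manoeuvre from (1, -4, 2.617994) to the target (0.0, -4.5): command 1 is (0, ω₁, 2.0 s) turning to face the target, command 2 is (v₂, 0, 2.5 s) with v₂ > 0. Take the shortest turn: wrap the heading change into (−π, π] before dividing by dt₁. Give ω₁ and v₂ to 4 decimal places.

heading to target = atan2(-4.5−-4, 0−1) = -2.6779
Δθ = wrap(-2.6779 − 2.6180) = 0.9872; ω₁ = Δθ/dt₁ = 0.4936
distance = √((0−1)² + (-4.5−-4)²) = 1.1180; v₂ = distance/dt₂ = 0.4472

ω₁ = 0.4936, v₂ = 0.4472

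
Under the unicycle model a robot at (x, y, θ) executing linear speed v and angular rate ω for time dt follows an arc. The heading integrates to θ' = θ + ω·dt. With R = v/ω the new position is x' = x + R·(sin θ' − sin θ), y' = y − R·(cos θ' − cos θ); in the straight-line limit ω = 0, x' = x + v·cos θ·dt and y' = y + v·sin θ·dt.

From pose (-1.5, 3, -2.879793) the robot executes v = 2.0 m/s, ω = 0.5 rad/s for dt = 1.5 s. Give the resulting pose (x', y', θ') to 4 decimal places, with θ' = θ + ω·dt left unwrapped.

θ' = -2.8798 + 0.5·1.5 = -2.1298
R = v/ω = 2.0/0.5 = 4.0000
x' = -1.5 + 4.0000·(sin -2.1298 − sin -2.8798) = -3.8559
y' = 3 − 4.0000·(cos -2.1298 − cos -2.8798) = 1.2576

(-3.8559, 1.2576, -2.1298)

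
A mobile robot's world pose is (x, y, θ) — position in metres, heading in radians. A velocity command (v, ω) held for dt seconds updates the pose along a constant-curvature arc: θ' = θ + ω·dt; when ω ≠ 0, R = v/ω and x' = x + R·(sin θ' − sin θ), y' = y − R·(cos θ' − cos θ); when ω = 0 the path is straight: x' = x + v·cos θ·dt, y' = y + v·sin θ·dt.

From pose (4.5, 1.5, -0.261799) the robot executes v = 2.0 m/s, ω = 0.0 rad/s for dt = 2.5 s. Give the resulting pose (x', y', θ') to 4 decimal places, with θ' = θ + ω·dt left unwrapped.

θ' = -0.2618 + 0.0·2.5 = -0.2618
ω = 0 → straight: x' = 4.5 + 2.0·cos(-0.2618)·2.5 = 9.3296
y' = 1.5 + 2.0·sin(-0.2618)·2.5 = 0.2059

(9.3296, 0.2059, -0.2618)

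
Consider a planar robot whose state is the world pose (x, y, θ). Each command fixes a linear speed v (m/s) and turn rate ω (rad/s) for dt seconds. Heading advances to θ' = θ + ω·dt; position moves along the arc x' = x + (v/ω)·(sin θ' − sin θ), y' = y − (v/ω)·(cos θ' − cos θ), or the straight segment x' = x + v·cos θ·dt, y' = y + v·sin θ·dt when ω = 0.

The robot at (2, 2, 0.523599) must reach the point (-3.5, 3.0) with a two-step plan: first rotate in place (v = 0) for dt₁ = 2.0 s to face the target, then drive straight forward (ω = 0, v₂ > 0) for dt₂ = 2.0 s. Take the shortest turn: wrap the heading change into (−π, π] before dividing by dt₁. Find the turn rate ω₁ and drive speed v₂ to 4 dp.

heading to target = atan2(3−2, -3.5−2) = 2.9617
Δθ = wrap(2.9617 − 0.5236) = 2.4381; ω₁ = Δθ/dt₁ = 1.2191
distance = √((-3.5−2)² + (3−2)²) = 5.5902; v₂ = distance/dt₂ = 2.7951

ω₁ = 1.2191, v₂ = 2.7951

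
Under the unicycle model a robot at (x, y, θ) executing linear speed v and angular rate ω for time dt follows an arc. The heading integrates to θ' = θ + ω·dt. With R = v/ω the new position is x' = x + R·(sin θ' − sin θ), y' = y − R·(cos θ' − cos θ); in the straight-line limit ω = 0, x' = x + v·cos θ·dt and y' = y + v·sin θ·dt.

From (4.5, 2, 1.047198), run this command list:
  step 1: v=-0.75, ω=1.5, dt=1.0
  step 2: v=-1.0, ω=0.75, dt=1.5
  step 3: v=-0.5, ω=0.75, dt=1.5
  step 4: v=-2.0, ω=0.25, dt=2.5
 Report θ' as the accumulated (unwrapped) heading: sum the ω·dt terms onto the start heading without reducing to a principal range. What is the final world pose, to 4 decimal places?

(4.4980, 6.4577, 5.4222)

step 1: θ'=2.5472 (R=-0.5000) → pose (4.6530, 1.3358, 2.5472)
step 2: θ'=3.6722 (R=-1.3333) → pose (6.0744, 1.2904, 3.6722)
step 3: θ'=4.7972 (R=-0.6667) → pose (6.4013, 1.9219, 4.7972)
step 4: θ'=5.4222 (R=-8.0000) → pose (4.4980, 6.4577, 5.4222)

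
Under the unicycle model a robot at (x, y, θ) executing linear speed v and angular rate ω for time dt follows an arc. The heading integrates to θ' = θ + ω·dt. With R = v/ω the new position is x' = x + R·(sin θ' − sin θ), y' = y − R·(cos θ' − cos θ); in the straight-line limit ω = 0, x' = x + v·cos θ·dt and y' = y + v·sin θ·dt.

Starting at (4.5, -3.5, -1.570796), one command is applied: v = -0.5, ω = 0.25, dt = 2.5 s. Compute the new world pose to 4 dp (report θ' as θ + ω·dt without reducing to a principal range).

θ' = -1.5708 + 0.25·2.5 = -0.9458
R = v/ω = -0.5/0.25 = -2.0000
x' = 4.5 + -2.0000·(sin -0.9458 − sin -1.5708) = 4.1219
y' = -3.5 − -2.0000·(cos -0.9458 − cos -1.5708) = -2.3298

(4.1219, -2.3298, -0.9458)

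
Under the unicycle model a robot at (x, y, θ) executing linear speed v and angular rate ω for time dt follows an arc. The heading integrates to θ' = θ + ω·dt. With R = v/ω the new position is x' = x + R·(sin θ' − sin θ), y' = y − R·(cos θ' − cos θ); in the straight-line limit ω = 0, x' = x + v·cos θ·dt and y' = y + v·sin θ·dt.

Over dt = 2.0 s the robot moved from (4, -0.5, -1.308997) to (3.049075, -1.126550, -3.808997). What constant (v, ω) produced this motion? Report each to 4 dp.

v = 0.7500, ω = -1.2500

Δθ = -3.808997 − -1.308997 = -2.500000
ω = Δθ/dt = -2.500000/2.0 = -1.2500
R = Δx/(sin θ' − sin θ) = -0.6000
v = R·ω = -0.6000·-1.2500 = 0.7500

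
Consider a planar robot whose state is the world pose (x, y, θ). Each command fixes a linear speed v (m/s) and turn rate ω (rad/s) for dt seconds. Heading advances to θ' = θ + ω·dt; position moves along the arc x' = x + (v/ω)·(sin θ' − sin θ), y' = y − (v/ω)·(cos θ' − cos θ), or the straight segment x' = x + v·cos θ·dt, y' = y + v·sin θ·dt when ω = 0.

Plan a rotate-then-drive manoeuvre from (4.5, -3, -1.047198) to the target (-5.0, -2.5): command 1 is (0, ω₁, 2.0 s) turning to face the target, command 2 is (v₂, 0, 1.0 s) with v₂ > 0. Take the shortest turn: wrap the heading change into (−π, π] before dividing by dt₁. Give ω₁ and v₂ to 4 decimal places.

ω₁ = -1.0735, v₂ = 9.5131

heading to target = atan2(-2.5−-3, -5−4.5) = 3.0890
Δθ = wrap(3.0890 − -1.0472) = -2.1470; ω₁ = Δθ/dt₁ = -1.0735
distance = √((-5−4.5)² + (-2.5−-3)²) = 9.5131; v₂ = distance/dt₂ = 9.5131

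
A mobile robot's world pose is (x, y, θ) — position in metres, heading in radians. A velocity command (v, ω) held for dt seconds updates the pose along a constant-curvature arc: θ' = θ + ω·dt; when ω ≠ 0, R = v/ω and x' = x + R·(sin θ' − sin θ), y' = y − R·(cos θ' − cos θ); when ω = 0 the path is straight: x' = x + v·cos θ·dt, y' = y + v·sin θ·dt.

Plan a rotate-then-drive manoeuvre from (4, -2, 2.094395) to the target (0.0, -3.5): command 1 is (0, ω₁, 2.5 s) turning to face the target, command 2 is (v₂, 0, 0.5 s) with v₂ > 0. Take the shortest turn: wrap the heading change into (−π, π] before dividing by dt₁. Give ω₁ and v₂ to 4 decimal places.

heading to target = atan2(-3.5−-2, 0−4) = -2.7828
Δθ = wrap(-2.7828 − 2.0944) = 1.4060; ω₁ = Δθ/dt₁ = 0.5624
distance = √((0−4)² + (-3.5−-2)²) = 4.2720; v₂ = distance/dt₂ = 8.5440

ω₁ = 0.5624, v₂ = 8.5440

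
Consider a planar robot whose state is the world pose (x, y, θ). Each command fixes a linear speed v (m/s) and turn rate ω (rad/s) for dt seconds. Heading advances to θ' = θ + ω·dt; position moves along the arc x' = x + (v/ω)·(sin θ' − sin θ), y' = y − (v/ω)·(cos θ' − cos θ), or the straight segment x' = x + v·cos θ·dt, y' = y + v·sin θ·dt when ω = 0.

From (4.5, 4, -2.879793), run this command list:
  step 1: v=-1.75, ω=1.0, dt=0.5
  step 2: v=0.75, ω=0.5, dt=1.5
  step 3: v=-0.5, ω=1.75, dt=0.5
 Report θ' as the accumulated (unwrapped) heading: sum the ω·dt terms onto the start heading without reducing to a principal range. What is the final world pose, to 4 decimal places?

(4.7034, 3.6521, -0.7548)

step 1: θ'=-2.3798 (R=-1.7500) → pose (5.2550, 4.4241, -2.3798)
step 2: θ'=-1.6298 (R=1.5000) → pose (4.7929, 3.4271, -1.6298)
step 3: θ'=-0.7548 (R=-0.2857) → pose (4.7034, 3.6521, -0.7548)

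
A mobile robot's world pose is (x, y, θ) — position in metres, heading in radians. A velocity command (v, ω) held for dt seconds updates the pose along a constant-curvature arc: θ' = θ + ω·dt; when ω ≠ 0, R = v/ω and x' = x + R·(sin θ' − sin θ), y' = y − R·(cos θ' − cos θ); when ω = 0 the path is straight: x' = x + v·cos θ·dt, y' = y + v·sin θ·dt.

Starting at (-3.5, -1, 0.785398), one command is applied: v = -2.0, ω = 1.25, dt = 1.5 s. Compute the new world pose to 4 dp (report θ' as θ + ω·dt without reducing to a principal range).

θ' = 0.7854 + 1.25·1.5 = 2.6604
R = v/ω = -2.0/1.25 = -1.6000
x' = -3.5 + -1.6000·(sin 2.6604 − sin 0.7854) = -3.1092
y' = -1 − -1.6000·(cos 2.6604 − cos 0.7854) = -3.5497

(-3.1092, -3.5497, 2.6604)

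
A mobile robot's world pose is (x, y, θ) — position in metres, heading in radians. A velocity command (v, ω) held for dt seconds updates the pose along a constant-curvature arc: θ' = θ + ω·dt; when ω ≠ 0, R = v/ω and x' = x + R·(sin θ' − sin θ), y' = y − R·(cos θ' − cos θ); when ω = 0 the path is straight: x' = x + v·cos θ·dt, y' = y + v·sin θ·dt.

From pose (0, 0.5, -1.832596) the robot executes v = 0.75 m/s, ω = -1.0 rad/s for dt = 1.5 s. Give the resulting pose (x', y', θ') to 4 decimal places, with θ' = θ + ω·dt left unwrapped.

θ' = -1.8326 + -1.0·1.5 = -3.3326
R = v/ω = 0.75/-1.0 = -0.7500
x' = 0 + -0.7500·(sin -3.3326 − sin -1.8326) = -0.8668
y' = 0.5 − -0.7500·(cos -3.3326 − cos -1.8326) = -0.0422

(-0.8668, -0.0422, -3.3326)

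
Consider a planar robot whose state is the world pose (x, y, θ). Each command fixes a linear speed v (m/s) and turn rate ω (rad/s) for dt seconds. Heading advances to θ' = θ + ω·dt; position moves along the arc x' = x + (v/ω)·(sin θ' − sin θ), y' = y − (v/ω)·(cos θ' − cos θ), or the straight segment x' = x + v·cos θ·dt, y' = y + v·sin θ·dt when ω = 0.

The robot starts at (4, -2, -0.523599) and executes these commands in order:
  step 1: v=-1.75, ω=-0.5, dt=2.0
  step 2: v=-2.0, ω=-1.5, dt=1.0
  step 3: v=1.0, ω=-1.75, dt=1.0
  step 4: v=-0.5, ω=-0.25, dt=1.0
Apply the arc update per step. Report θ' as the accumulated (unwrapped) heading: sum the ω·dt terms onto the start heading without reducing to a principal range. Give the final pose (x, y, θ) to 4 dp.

step 1: θ'=-1.5236 (R=3.5000) → pose (2.2539, 0.8660, -1.5236)
step 2: θ'=-3.0236 (R=1.3333) → pose (3.4288, 2.2529, -3.0236)
step 3: θ'=-4.7736 (R=-0.5714) → pose (2.7912, 2.8553, -4.7736)
step 4: θ'=-5.0236 (R=2.0000) → pose (2.6988, 2.3653, -5.0236)

(2.6988, 2.3653, -5.0236)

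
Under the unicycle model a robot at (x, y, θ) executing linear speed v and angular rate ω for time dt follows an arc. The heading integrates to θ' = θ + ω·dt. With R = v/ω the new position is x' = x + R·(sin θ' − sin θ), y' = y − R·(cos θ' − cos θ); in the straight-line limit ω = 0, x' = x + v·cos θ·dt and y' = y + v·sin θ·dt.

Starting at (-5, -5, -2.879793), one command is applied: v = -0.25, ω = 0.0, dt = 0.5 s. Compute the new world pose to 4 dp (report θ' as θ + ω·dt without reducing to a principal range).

(-4.8793, -4.9676, -2.8798)

θ' = -2.8798 + 0.0·0.5 = -2.8798
ω = 0 → straight: x' = -5 + -0.25·cos(-2.8798)·0.5 = -4.8793
y' = -5 + -0.25·sin(-2.8798)·0.5 = -4.9676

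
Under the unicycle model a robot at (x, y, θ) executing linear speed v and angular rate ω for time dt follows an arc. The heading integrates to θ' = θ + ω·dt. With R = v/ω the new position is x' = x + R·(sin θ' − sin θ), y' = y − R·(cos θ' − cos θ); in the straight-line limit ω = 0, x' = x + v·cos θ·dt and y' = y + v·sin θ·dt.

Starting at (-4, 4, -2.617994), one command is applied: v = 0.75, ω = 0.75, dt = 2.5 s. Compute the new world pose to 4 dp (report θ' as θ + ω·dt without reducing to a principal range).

(-4.1765, 2.3975, -0.7430)

θ' = -2.6180 + 0.75·2.5 = -0.7430
R = v/ω = 0.75/0.75 = 1.0000
x' = -4 + 1.0000·(sin -0.7430 − sin -2.6180) = -4.1765
y' = 4 − 1.0000·(cos -0.7430 − cos -2.6180) = 2.3975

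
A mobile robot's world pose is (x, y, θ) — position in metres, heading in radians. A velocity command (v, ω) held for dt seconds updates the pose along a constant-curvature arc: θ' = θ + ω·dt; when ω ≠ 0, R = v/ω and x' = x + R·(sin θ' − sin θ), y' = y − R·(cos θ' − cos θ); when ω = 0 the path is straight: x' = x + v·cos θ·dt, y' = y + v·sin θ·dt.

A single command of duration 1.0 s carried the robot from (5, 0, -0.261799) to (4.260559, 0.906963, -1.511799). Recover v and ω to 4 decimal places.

Δθ = -1.511799 − -0.261799 = -1.250000
ω = Δθ/dt = -1.250000/1.0 = -1.2500
R = −Δy/(cos θ' − cos θ) = 1.0000
v = R·ω = 1.0000·-1.2500 = -1.2500

v = -1.2500, ω = -1.2500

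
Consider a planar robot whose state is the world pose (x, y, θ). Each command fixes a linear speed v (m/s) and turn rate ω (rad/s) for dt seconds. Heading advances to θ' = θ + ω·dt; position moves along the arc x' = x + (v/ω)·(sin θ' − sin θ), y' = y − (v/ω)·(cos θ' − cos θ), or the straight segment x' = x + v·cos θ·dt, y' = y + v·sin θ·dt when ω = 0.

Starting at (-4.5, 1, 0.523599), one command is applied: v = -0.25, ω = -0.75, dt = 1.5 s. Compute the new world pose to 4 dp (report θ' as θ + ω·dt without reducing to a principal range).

θ' = 0.5236 + -0.75·1.5 = -0.6014
R = v/ω = -0.25/-0.75 = 0.3333
x' = -4.5 + 0.3333·(sin -0.6014 − sin 0.5236) = -4.8553
y' = 1 − 0.3333·(cos -0.6014 − cos 0.5236) = 1.0138

(-4.8553, 1.0138, -0.6014)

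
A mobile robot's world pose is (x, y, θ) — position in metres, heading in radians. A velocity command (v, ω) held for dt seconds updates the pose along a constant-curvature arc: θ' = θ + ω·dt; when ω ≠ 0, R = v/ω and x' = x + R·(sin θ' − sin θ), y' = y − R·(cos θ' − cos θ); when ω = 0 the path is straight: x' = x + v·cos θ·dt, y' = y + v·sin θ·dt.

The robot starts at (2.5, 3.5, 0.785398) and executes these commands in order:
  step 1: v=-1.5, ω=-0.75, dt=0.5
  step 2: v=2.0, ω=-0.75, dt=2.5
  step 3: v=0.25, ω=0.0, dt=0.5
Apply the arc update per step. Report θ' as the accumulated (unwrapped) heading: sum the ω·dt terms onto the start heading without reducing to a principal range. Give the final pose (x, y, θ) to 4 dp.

(5.6126, 0.7934, -1.4646)

step 1: θ'=0.4104 (R=2.0000) → pose (1.8837, 3.0803, 0.4104)
step 2: θ'=-1.4646 (R=-2.6667) → pose (5.5993, 0.9177, -1.4646)
step 3: θ'=-1.4646 (straight) → pose (5.6126, 0.7934, -1.4646)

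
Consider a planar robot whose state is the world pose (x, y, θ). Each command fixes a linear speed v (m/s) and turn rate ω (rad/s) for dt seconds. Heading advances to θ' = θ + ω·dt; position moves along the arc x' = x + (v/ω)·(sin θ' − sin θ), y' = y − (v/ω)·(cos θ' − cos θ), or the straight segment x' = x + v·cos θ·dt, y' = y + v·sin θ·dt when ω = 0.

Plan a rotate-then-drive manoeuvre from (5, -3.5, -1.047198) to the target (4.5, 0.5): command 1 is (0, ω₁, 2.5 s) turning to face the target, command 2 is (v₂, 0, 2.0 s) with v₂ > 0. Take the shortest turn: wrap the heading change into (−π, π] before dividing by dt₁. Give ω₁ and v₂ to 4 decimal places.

ω₁ = 1.0969, v₂ = 2.0156

heading to target = atan2(0.5−-3.5, 4.5−5) = 1.6952
Δθ = wrap(1.6952 − -1.0472) = 2.7423; ω₁ = Δθ/dt₁ = 1.0969
distance = √((4.5−5)² + (0.5−-3.5)²) = 4.0311; v₂ = distance/dt₂ = 2.0156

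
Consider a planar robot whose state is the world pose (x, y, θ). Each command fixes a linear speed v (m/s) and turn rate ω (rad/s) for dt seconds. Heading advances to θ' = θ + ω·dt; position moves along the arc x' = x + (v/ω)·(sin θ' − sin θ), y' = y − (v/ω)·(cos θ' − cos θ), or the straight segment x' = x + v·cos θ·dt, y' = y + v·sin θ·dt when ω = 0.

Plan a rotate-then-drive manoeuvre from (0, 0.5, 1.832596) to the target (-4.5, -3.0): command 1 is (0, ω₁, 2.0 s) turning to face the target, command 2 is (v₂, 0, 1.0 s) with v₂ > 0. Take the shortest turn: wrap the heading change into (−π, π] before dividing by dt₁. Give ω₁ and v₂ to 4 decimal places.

ω₁ = 0.9850, v₂ = 5.7009

heading to target = atan2(-3−0.5, -4.5−0) = -2.4805
Δθ = wrap(-2.4805 − 1.8326) = 1.9700; ω₁ = Δθ/dt₁ = 0.9850
distance = √((-4.5−0)² + (-3−0.5)²) = 5.7009; v₂ = distance/dt₂ = 5.7009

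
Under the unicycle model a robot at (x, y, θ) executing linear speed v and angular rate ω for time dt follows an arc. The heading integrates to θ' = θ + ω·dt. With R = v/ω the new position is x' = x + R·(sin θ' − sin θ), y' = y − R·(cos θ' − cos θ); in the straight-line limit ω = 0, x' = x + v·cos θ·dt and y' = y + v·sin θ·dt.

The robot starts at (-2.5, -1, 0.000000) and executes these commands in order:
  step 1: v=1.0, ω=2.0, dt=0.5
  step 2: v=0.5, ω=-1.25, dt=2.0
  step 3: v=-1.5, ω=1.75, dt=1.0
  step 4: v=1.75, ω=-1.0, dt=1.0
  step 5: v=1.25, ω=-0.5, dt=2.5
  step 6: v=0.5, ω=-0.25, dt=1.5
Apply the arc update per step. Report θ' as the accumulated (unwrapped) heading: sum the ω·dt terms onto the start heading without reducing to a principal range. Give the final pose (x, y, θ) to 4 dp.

step 1: θ'=1.0000 (R=0.5000) → pose (-2.0793, -0.7702, 1.0000)
step 2: θ'=-1.5000 (R=-0.4000) → pose (-1.3437, -0.9580, -1.5000)
step 3: θ'=0.2500 (R=-0.8571) → pose (-2.4107, -0.1881, 0.2500)
step 4: θ'=-0.7500 (R=-1.7500) → pose (-0.7849, -0.6033, -0.7500)
step 5: θ'=-2.0000 (R=-2.5000) → pose (-0.2158, -3.4728, -2.0000)
step 6: θ'=-2.3750 (R=-2.0000) → pose (-0.6470, -4.0811, -2.3750)

(-0.6470, -4.0811, -2.3750)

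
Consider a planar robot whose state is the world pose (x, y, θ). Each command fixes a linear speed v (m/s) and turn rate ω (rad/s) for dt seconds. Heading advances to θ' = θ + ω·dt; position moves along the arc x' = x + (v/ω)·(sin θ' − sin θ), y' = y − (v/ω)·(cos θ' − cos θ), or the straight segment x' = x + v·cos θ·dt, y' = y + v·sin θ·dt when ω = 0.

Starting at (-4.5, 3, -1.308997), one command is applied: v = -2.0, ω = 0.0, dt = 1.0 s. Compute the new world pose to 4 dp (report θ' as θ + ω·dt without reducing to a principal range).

(-5.0176, 4.9319, -1.3090)

θ' = -1.3090 + 0.0·1.0 = -1.3090
ω = 0 → straight: x' = -4.5 + -2.0·cos(-1.3090)·1.0 = -5.0176
y' = 3 + -2.0·sin(-1.3090)·1.0 = 4.9319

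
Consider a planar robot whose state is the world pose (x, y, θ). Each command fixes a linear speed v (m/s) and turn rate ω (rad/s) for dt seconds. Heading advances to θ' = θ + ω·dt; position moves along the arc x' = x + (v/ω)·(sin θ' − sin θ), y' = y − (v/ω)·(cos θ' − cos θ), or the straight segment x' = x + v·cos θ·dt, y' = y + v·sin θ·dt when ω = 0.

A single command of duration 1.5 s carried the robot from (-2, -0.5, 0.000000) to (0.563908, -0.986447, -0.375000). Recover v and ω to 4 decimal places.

v = 1.7500, ω = -0.2500

Δθ = -0.375000 − 0.000000 = -0.375000
ω = Δθ/dt = -0.375000/1.5 = -0.2500
R = Δx/(sin θ' − sin θ) = -7.0000
v = R·ω = -7.0000·-0.2500 = 1.7500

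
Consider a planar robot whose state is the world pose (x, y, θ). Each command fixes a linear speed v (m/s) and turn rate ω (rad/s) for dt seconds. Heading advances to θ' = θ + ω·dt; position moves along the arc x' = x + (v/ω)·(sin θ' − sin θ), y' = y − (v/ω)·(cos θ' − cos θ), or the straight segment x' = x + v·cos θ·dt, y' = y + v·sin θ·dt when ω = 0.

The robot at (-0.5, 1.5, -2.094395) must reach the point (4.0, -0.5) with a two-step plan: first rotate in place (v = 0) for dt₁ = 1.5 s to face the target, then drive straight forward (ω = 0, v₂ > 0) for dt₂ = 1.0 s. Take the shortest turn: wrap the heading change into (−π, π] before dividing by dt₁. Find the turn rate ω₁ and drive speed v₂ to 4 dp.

ω₁ = 1.1174, v₂ = 4.9244

heading to target = atan2(-0.5−1.5, 4−-0.5) = -0.4182
Δθ = wrap(-0.4182 − -2.0944) = 1.6762; ω₁ = Δθ/dt₁ = 1.1174
distance = √((4−-0.5)² + (-0.5−1.5)²) = 4.9244; v₂ = distance/dt₂ = 4.9244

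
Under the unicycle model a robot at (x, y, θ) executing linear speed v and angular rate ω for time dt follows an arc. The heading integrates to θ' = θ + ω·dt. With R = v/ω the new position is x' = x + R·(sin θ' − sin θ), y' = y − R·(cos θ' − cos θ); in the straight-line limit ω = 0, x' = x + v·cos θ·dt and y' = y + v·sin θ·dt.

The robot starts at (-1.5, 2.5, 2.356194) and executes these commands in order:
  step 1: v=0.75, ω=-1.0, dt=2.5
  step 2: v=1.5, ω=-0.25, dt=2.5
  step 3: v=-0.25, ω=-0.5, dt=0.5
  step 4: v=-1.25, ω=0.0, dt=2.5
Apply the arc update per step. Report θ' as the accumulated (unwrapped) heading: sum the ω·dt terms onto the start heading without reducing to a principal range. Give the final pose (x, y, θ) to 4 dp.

(0.7328, 4.9050, -1.0188)

step 1: θ'=-0.1438 (R=-0.7500) → pose (-0.8622, 3.7726, -0.1438)
step 2: θ'=-0.7688 (R=-6.0000) → pose (2.4496, 2.1470, -0.7688)
step 3: θ'=-1.0188 (R=0.5000) → pose (2.3715, 2.2441, -1.0188)
step 4: θ'=-1.0188 (straight) → pose (0.7328, 4.9050, -1.0188)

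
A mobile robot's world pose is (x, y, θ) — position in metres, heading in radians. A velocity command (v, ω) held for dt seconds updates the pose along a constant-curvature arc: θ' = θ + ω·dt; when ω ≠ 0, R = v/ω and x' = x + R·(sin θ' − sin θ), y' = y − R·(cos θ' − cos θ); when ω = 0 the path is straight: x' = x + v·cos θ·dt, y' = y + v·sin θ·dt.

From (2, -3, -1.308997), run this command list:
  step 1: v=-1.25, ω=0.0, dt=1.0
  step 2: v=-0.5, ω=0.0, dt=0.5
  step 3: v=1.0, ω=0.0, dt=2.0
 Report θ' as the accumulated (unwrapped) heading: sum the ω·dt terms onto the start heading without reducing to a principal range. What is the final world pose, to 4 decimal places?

(2.1294, -3.4830, -1.3090)

step 1: θ'=-1.3090 (straight) → pose (1.6765, -1.7926, -1.3090)
step 2: θ'=-1.3090 (straight) → pose (1.6118, -1.5511, -1.3090)
step 3: θ'=-1.3090 (straight) → pose (2.1294, -3.4830, -1.3090)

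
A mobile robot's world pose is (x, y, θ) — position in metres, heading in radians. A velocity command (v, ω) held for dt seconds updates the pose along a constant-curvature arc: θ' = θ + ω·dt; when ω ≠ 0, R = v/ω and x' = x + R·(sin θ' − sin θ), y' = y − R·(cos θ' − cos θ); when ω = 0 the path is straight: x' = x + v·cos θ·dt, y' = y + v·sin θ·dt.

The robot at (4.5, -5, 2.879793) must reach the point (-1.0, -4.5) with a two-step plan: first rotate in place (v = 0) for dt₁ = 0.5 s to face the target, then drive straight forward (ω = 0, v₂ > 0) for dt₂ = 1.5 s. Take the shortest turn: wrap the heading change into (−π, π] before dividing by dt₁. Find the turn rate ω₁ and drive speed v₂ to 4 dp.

ω₁ = 0.3423, v₂ = 3.6818

heading to target = atan2(-4.5−-5, -1−4.5) = 3.0509
Δθ = wrap(3.0509 − 2.8798) = 0.1711; ω₁ = Δθ/dt₁ = 0.3423
distance = √((-1−4.5)² + (-4.5−-5)²) = 5.5227; v₂ = distance/dt₂ = 3.6818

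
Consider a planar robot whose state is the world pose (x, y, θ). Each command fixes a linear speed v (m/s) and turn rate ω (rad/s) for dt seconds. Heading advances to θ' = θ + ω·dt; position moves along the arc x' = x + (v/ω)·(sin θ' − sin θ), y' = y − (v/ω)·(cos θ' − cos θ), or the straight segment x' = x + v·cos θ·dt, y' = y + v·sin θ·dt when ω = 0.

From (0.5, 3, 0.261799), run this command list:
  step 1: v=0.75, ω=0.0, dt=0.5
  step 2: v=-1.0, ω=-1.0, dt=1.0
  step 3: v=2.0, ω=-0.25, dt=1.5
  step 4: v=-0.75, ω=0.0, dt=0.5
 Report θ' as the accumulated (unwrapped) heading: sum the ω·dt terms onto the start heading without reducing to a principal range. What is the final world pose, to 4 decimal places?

step 1: θ'=0.2618 (straight) → pose (0.8622, 3.0971, 0.2618)
step 2: θ'=-0.7382 (R=1.0000) → pose (-0.0696, 3.3233, -0.7382)
step 3: θ'=-1.1132 (R=-8.0000) → pose (1.7237, 0.9402, -1.1132)
step 4: θ'=-1.1132 (straight) → pose (1.5580, 1.2766, -1.1132)

(1.5580, 1.2766, -1.1132)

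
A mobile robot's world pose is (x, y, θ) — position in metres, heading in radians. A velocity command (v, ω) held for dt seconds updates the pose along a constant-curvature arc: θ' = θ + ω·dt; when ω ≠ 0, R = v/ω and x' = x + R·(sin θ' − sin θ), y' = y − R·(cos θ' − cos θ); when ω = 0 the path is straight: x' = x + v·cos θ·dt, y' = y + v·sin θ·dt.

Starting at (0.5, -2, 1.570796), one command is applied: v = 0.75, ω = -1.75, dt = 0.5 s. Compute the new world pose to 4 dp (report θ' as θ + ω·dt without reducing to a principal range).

θ' = 1.5708 + -1.75·0.5 = 0.6958
R = v/ω = 0.75/-1.75 = -0.4286
x' = 0.5 + -0.4286·(sin 0.6958 − sin 1.5708) = 0.6539
y' = -2 − -0.4286·(cos 0.6958 − cos 1.5708) = -1.6711

(0.6539, -1.6711, 0.6958)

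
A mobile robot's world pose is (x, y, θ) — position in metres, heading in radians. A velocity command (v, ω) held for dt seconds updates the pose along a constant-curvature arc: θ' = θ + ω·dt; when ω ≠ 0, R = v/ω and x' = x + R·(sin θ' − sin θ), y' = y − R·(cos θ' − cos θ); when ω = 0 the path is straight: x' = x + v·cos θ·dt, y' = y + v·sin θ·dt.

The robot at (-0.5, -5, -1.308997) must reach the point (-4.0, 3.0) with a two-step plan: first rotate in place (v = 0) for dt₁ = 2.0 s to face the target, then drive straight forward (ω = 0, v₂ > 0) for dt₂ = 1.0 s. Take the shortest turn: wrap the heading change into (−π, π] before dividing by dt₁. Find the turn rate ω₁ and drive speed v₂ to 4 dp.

ω₁ = -1.4955, v₂ = 8.7321

heading to target = atan2(3−-5, -4−-0.5) = 1.9832
Δθ = wrap(1.9832 − -1.3090) = -2.9910; ω₁ = Δθ/dt₁ = -1.4955
distance = √((-4−-0.5)² + (3−-5)²) = 8.7321; v₂ = distance/dt₂ = 8.7321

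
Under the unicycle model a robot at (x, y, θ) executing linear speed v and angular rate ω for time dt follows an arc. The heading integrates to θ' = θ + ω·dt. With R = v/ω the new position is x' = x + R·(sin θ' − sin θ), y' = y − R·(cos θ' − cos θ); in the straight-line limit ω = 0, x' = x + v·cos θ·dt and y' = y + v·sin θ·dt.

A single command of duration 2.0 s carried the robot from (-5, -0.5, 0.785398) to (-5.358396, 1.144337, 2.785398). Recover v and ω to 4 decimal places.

Δθ = 2.785398 − 0.785398 = 2.000000
ω = Δθ/dt = 2.000000/2.0 = 1.0000
R = −Δy/(cos θ' − cos θ) = 1.0000
v = R·ω = 1.0000·1.0000 = 1.0000

v = 1.0000, ω = 1.0000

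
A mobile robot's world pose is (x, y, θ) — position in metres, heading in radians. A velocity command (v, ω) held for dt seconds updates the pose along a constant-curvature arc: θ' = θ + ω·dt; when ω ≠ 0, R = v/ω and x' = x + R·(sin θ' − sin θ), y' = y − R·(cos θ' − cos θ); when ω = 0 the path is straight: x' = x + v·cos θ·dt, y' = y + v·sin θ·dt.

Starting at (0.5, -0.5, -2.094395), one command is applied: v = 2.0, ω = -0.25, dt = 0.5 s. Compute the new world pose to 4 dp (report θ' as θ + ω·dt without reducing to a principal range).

(-0.0528, -1.3326, -2.2194)

θ' = -2.0944 + -0.25·0.5 = -2.2194
R = v/ω = 2.0/-0.25 = -8.0000
x' = 0.5 + -8.0000·(sin -2.2194 − sin -2.0944) = -0.0528
y' = -0.5 − -8.0000·(cos -2.2194 − cos -2.0944) = -1.3326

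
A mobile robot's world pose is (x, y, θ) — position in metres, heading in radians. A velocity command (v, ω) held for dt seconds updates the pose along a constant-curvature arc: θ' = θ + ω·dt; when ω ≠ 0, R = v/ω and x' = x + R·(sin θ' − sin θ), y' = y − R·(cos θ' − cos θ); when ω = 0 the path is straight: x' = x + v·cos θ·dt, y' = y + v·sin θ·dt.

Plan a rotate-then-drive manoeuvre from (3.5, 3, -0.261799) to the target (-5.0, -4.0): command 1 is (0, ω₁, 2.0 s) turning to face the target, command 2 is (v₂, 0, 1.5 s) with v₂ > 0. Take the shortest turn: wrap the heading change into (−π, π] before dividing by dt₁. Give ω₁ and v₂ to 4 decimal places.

ω₁ = -1.0954, v₂ = 7.3409

heading to target = atan2(-4−3, -5−3.5) = -2.4527
Δθ = wrap(-2.4527 − -0.2618) = -2.1909; ω₁ = Δθ/dt₁ = -1.0954
distance = √((-5−3.5)² + (-4−3)²) = 11.0114; v₂ = distance/dt₂ = 7.3409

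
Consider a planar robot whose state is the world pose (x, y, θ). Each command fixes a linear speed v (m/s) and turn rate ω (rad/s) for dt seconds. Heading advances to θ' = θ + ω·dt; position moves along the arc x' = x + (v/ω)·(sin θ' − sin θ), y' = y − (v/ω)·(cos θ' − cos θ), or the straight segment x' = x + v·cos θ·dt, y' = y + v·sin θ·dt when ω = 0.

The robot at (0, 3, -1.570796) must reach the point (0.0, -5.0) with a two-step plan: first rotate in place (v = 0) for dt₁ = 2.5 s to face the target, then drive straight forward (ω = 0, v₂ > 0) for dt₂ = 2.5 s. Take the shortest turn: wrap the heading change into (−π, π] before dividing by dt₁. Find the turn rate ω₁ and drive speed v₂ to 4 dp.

ω₁ = 0.0000, v₂ = 3.2000

heading to target = atan2(-5−3, 0−0) = -1.5708
Δθ = wrap(-1.5708 − -1.5708) = 0.0000; ω₁ = Δθ/dt₁ = 0.0000
distance = √((0−0)² + (-5−3)²) = 8.0000; v₂ = distance/dt₂ = 3.2000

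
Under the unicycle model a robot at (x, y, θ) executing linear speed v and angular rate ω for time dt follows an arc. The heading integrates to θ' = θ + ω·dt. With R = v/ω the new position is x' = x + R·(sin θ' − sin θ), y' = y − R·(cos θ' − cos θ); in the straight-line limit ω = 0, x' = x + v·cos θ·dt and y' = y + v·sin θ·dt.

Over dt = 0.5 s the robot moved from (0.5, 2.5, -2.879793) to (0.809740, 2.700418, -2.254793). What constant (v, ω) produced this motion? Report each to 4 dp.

v = -0.7500, ω = 1.2500

Δθ = -2.254793 − -2.879793 = 0.625000
ω = Δθ/dt = 0.625000/0.5 = 1.2500
R = Δx/(sin θ' − sin θ) = -0.6000
v = R·ω = -0.6000·1.2500 = -0.7500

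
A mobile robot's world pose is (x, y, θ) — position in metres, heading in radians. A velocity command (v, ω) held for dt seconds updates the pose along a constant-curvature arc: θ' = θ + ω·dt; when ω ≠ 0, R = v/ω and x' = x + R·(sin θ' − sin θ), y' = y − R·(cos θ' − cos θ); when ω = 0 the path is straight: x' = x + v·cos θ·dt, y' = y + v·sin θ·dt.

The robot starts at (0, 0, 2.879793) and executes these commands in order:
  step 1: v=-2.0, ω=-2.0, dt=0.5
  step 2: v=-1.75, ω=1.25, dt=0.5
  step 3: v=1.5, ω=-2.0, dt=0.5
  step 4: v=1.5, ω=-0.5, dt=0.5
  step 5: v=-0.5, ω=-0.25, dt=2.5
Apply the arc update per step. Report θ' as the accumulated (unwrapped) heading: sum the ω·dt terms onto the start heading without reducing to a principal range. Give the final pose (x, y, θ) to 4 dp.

step 1: θ'=1.8798 (R=1.0000) → pose (0.6938, -0.6618, 1.8798)
step 2: θ'=2.5048 (R=-1.4000) → pose (1.1950, -1.3617, 2.5048)
step 3: θ'=1.5048 (R=-0.7500) → pose (0.8926, -0.7092, 1.5048)
step 4: θ'=1.2548 (R=-3.0000) → pose (1.0347, 0.0252, 1.2548)
step 5: θ'=0.6298 (R=2.0000) → pose (0.3116, -0.9695, 0.6298)

(0.3116, -0.9695, 0.6298)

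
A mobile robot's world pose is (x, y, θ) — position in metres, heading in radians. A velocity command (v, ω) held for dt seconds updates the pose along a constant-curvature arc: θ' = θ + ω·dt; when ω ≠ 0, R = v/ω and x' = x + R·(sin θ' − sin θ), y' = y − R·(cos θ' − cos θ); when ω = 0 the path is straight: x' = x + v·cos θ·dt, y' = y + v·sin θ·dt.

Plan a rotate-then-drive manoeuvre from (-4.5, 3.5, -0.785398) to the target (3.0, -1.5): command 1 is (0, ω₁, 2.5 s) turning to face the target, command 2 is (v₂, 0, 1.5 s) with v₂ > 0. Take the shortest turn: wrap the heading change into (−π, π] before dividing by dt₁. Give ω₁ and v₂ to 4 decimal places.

heading to target = atan2(-1.5−3.5, 3−-4.5) = -0.5880
Δθ = wrap(-0.5880 − -0.7854) = 0.1974; ω₁ = Δθ/dt₁ = 0.0790
distance = √((3−-4.5)² + (-1.5−3.5)²) = 9.0139; v₂ = distance/dt₂ = 6.0093

ω₁ = 0.0790, v₂ = 6.0093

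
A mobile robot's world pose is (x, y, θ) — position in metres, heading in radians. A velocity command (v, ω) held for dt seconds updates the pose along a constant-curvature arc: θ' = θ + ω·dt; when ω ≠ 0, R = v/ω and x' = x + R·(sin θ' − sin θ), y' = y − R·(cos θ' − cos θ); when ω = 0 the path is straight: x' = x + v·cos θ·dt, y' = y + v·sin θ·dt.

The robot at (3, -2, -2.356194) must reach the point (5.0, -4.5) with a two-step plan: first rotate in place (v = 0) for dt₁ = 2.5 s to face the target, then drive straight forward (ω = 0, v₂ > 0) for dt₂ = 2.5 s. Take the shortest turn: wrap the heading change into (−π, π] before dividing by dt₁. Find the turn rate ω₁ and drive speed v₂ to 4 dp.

heading to target = atan2(-4.5−-2, 5−3) = -0.8961
Δθ = wrap(-0.8961 − -2.3562) = 1.4601; ω₁ = Δθ/dt₁ = 0.5841
distance = √((5−3)² + (-4.5−-2)²) = 3.2016; v₂ = distance/dt₂ = 1.2806

ω₁ = 0.5841, v₂ = 1.2806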